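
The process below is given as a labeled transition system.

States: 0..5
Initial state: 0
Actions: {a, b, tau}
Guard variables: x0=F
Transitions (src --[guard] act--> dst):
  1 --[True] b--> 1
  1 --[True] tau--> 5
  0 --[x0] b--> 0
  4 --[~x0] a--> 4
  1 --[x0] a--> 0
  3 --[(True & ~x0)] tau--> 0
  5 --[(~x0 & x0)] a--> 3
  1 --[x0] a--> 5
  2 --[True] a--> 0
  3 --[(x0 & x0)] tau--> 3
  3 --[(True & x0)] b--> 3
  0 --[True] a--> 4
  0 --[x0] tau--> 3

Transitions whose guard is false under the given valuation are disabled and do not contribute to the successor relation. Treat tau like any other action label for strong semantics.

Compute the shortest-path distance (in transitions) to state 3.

Breadth-first toward 3:
  depth 0: {0}
  depth 1: {4}
3 never appears.

Answer: UNREACHABLE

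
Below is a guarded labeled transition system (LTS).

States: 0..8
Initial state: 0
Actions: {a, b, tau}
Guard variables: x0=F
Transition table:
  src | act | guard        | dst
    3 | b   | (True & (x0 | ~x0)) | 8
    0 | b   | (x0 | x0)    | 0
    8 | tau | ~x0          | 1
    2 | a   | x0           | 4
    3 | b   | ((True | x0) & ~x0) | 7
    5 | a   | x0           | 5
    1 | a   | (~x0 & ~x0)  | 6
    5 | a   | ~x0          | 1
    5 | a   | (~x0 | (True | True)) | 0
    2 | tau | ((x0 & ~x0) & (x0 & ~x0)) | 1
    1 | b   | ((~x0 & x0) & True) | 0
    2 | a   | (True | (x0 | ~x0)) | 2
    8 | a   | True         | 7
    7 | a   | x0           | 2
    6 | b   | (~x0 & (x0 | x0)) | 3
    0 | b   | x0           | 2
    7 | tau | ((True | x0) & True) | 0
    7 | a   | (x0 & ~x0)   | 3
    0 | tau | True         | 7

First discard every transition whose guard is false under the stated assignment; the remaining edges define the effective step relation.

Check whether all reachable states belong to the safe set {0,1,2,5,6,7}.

Safe = {0,1,2,5,6,7}
Reach set: {0,7}
  0: ✓
  7: ✓

Answer: INVARIANT HOLDS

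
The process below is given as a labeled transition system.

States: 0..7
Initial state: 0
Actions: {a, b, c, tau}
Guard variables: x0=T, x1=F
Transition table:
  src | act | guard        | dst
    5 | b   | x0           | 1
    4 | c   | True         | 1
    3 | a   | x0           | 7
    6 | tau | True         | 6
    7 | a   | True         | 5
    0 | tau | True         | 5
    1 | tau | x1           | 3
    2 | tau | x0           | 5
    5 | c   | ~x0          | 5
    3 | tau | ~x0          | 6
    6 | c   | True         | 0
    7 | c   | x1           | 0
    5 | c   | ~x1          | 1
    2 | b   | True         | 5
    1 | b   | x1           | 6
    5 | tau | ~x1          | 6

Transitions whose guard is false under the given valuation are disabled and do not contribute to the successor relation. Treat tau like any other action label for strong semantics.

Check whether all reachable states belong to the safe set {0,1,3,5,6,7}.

Answer: INVARIANT HOLDS

Working:
Inv-set: {0,1,3,5,6,7}
R = {0,1,5,6}
  0: ✓
  1: ✓
  5: ✓
  6: ✓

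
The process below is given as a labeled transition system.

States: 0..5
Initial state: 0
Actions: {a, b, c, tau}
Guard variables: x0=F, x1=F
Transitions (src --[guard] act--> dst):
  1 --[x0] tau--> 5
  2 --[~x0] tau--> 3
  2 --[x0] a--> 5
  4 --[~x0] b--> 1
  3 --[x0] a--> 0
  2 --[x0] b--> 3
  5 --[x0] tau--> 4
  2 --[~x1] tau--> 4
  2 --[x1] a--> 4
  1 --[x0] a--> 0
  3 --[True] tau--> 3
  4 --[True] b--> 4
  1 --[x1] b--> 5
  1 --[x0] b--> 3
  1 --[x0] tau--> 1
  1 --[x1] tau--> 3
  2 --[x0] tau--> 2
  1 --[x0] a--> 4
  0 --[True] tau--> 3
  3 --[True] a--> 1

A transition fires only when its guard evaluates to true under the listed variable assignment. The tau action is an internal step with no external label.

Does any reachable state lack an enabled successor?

Reach set: {0,1,3}
  0: tau→3  [1 out]
  1: ∅  [deadlock]
  3: a→1  tau→3  [2 out]
trace reaching 1: tau·a

Answer: DEADLOCK at state 1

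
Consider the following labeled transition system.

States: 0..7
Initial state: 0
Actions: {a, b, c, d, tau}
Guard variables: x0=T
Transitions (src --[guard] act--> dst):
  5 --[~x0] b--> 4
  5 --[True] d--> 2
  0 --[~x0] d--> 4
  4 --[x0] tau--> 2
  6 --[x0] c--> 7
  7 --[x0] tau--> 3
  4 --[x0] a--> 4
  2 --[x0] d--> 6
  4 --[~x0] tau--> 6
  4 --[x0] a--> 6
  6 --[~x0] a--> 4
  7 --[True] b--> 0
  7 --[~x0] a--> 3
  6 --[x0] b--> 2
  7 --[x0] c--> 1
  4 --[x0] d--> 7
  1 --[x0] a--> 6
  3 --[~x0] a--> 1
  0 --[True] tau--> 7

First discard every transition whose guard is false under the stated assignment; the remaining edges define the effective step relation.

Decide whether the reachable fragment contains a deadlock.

Reach set: {0,1,2,3,6,7}
  0: tau→7  [1 exit(s)]
  1: a→6  [1 exit(s)]
  2: d→6  [1 exit(s)]
  3: ∅  [no exit]
  6: b→2  c→7  [2 exit(s)]
  7: b→0  c→1  tau→3  [3 exit(s)]
witness 3: tau·tau

Answer: DEADLOCK at state 3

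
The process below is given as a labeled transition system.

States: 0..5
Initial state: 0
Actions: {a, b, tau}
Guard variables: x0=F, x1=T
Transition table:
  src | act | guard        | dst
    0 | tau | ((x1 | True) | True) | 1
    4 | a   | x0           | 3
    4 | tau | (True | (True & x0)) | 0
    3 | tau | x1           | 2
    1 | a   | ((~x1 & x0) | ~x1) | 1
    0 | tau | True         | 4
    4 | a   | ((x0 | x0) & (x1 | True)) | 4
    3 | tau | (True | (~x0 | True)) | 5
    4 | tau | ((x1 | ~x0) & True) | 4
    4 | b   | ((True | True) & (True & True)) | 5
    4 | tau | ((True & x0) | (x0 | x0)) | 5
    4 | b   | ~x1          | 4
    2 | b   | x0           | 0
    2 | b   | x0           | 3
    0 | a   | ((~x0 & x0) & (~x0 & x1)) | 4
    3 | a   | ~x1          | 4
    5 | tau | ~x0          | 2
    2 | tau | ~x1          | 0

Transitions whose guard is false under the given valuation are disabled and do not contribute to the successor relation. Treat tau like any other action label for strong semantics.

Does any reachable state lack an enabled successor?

R = {0,1,2,4,5}
  0: tau→1  tau→4  [2 exit(s)]
  1: ∅  [no exit]
  2: ∅  [no exit]
  4: b→5  tau→0  tau→4  [3 exit(s)]
  5: tau→2  [1 exit(s)]
Path to 1: tau

Answer: DEADLOCK at state 1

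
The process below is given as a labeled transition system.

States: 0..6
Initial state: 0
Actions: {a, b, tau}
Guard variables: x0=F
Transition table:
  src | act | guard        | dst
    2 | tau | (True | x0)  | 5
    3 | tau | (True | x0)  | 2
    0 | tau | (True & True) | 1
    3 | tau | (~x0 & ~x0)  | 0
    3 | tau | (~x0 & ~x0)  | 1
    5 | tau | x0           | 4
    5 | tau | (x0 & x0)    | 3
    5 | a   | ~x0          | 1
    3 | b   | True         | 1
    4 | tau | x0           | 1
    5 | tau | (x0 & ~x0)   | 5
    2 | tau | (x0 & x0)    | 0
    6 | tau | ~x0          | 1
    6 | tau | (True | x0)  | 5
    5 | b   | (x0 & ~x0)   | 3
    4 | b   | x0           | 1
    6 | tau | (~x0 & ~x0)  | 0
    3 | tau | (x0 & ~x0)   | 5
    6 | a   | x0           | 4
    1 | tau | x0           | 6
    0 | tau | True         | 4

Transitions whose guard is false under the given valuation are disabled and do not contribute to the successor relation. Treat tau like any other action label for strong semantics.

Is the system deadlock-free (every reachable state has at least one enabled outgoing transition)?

Answer: DEADLOCK at state 1

Working:
R = {0,1,4}
  0: tau→1  tau→4  [deg 2]
  1: ∅  [STUCK]
  4: ∅  [STUCK]
Path to 1: tau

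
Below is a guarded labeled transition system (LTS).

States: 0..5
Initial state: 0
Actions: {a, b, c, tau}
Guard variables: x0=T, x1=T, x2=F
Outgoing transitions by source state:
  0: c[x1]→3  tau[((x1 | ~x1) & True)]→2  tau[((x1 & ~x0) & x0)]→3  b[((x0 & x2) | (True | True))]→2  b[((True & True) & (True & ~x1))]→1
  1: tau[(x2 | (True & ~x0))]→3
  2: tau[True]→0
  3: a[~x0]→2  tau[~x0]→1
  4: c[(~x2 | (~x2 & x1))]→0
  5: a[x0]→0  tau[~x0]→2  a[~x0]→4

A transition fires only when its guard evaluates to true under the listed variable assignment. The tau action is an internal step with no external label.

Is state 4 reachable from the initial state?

6 transition(s) survive guard evaluation.
Layer 0: {0}
Layer 1: {2,3}  cumulative {0,2,3}
R = {0,2,3}

Answer: UNREACHABLE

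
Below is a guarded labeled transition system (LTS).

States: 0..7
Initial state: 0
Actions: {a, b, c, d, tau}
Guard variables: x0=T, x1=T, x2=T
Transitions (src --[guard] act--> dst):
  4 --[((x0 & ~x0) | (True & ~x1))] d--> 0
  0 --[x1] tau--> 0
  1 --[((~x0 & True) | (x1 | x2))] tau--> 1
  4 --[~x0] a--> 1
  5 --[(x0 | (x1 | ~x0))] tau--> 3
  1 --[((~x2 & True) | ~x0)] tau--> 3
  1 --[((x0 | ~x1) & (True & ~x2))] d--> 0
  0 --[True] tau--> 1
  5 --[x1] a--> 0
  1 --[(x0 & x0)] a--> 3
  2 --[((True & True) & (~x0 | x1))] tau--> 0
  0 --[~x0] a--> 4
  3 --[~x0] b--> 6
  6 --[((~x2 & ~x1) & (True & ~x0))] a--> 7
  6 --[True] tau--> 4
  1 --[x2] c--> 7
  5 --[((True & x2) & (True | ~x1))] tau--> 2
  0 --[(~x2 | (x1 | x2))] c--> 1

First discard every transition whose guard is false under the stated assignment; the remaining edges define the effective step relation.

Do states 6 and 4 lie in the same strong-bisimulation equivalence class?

Answer: NOT BISIMILAR

Working:
Refine partition for ~:
  round 0: {{0,1,2,3,4,5,6,7}}
  round 1: {{0},{1},{2,6},{3,4,7},{5}}
  round 2: {{0},{1},{2},{3,4,7},{5},{6}}
stable after 3 split(s): 6 block(s)
[6]={6}  [4]={3,4,7}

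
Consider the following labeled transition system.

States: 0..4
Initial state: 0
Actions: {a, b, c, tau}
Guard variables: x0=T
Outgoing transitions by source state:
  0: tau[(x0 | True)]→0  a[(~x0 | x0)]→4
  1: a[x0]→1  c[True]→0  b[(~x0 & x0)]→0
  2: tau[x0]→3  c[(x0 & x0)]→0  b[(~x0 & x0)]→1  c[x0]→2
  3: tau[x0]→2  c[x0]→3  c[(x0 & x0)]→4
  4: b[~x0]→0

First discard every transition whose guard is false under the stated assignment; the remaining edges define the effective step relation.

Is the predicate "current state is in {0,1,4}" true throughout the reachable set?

Answer: INVARIANT HOLDS

Trace:
Safe = {0,1,4}
Reach set: {0,4}
  0: ✓
  4: ✓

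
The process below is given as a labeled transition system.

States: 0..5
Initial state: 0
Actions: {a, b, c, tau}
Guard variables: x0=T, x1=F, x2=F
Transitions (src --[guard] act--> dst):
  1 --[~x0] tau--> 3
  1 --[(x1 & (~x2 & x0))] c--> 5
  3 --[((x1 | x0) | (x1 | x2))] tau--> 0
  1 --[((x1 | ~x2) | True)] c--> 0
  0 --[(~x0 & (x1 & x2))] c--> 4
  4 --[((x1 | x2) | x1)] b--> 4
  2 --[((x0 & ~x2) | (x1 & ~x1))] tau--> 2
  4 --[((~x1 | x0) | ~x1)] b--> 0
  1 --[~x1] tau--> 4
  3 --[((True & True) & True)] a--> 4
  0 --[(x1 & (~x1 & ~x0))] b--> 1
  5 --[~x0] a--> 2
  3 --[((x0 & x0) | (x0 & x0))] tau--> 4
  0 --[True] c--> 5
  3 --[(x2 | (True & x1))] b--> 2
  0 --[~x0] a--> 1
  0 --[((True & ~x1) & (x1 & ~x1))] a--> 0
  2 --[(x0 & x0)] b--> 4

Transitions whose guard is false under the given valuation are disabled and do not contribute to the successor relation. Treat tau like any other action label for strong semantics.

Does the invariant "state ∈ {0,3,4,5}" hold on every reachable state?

Allowed set {0,3,4,5}
Reachable = {0,5}
  0: ✓
  5: ✓

Answer: INVARIANT HOLDS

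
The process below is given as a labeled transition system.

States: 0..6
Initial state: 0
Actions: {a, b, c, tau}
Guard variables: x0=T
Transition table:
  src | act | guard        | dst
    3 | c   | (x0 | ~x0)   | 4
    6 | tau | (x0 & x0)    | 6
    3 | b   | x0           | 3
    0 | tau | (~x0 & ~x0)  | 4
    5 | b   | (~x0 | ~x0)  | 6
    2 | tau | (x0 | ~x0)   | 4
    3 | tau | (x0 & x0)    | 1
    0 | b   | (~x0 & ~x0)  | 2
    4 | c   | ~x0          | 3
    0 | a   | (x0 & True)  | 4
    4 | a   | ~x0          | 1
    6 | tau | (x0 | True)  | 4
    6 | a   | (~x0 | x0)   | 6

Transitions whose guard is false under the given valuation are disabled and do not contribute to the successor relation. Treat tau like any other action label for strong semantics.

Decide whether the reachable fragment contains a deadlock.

R = {0,4}
  0: a→4  [1 exit(s)]
  4: ∅  [no exit]
witness 4: a

Answer: DEADLOCK at state 4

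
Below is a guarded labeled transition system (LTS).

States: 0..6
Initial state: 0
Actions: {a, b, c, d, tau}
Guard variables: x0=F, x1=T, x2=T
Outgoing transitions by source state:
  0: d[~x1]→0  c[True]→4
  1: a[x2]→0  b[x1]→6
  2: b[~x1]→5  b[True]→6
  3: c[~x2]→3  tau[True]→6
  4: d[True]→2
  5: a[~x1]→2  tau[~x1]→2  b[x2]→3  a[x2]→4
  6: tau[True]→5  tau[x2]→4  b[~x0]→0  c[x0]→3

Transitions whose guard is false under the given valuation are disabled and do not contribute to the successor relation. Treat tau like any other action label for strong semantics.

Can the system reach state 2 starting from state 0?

Answer: REACHABLE

Analysis:
Guard filter leaves 11 enabled edge(s).
Layer 0: {0}
Layer 1: {4}  now seen {0,4}
Layer 2: {2}  now seen {0,2,4}
Layer 3: {6}  now seen {0,2,4,6}
Layer 4: {5}  now seen {0,2,4,5,6}
Layer 5: {3}  now seen {0,2,3,4,5,6}
Reachable = {0,2,3,4,5,6}
witness 2: c·d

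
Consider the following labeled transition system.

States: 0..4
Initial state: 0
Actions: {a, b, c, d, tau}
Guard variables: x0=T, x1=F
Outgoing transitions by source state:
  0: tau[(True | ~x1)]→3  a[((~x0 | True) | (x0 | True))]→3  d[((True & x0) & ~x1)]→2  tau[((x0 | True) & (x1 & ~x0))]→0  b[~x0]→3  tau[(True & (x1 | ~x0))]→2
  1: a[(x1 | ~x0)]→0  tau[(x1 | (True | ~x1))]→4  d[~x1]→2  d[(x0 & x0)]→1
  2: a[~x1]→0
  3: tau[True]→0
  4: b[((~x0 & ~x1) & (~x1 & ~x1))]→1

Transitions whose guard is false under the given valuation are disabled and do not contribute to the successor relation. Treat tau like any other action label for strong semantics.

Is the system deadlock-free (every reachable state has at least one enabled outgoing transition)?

Answer: DEADLOCK-FREE

Working:
Reach set: {0,2,3}
  0: a→3  d→2  tau→3  [deg 3]
  2: a→0  [deg 1]
  3: tau→0  [deg 1]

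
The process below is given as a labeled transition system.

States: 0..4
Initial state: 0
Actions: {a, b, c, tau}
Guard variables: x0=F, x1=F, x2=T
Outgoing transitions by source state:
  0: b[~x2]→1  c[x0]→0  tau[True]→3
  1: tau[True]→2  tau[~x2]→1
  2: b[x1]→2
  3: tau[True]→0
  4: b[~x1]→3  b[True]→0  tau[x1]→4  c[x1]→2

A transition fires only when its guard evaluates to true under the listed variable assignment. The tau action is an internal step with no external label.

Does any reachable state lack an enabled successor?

Answer: DEADLOCK-FREE

Analysis:
R = {0,3}
  0: tau→3  [1 exit(s)]
  3: tau→0  [1 exit(s)]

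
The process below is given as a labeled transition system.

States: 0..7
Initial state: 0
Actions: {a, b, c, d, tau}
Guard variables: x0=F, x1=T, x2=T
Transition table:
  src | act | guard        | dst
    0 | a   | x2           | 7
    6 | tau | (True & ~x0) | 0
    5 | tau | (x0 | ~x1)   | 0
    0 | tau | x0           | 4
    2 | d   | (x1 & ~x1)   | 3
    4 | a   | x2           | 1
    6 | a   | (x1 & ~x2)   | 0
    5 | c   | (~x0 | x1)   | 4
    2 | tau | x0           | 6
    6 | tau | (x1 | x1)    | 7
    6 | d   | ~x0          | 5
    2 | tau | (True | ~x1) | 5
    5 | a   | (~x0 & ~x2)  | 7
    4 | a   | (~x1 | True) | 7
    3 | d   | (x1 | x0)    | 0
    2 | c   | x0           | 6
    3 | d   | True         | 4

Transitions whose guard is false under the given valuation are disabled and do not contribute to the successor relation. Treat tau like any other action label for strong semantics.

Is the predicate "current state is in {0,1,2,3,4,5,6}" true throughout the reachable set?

Answer: INVARIANT VIOLATED at state 7

Trace:
Allowed set {0,1,2,3,4,5,6}
Reachable = {0,7}
  0: ok
  7: ✗ unsafe
witness against invariant: a → 7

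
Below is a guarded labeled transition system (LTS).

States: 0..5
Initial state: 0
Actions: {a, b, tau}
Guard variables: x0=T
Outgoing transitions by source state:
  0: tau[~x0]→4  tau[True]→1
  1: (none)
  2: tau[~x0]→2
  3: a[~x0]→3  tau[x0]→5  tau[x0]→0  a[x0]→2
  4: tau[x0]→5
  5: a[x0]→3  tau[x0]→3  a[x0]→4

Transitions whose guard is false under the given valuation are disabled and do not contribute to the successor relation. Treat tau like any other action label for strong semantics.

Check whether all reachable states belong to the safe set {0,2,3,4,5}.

Answer: INVARIANT VIOLATED at state 1

Analysis:
Inv-set: {0,2,3,4,5}
Reachable = {0,1}
  0: safe
  1: outside
counterexample path to 1: tau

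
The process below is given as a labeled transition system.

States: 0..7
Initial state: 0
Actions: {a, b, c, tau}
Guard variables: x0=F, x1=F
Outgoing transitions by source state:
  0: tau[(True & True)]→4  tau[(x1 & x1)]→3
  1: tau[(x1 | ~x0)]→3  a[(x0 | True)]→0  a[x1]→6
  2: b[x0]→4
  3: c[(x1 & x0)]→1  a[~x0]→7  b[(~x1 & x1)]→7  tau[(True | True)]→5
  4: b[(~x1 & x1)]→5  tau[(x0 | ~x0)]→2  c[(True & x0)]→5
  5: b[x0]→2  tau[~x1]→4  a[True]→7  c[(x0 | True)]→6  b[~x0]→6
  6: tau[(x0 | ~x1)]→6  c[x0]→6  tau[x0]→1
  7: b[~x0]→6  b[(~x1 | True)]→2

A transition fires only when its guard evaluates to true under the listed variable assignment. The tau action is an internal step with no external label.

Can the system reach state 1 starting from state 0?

Guard filter leaves 13 enabled edge(s).
Layer 0: {0}
Layer 1: {4}  total {0,4}
Layer 2: {2}  total {0,2,4}
Reach set: {0,2,4}

Answer: UNREACHABLE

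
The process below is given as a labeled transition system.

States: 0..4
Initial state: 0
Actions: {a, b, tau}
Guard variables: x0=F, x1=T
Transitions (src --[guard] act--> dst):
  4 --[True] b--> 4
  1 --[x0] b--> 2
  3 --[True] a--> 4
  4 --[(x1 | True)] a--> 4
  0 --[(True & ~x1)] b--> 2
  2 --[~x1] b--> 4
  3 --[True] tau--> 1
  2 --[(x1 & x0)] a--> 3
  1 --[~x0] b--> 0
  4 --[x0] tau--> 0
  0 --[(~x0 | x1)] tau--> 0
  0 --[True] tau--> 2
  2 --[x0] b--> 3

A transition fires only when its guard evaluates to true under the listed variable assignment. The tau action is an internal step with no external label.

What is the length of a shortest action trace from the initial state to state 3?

BFS to 3:
  L0 = {0}
  L1 = {2}
3 never appears.

Answer: UNREACHABLE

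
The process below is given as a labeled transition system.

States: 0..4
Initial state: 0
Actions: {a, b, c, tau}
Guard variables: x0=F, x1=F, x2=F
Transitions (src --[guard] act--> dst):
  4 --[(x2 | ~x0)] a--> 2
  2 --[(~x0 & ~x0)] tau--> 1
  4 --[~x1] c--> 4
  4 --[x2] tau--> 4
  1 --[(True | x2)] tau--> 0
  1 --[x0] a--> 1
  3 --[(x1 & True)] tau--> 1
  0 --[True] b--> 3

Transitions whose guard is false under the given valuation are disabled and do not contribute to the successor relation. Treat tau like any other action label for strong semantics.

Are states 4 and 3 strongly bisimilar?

Answer: NOT BISIMILAR

Analysis:
Refine partition for ~:
  P[0] = {{0,1,2,3,4}}
  P[1] = {{0},{1,2},{3},{4}}
  P[2] = {{0},{1},{2},{3},{4}}
stable after 3 split(s): 5 block(s)
class of 4: {4}; class of 3: {3}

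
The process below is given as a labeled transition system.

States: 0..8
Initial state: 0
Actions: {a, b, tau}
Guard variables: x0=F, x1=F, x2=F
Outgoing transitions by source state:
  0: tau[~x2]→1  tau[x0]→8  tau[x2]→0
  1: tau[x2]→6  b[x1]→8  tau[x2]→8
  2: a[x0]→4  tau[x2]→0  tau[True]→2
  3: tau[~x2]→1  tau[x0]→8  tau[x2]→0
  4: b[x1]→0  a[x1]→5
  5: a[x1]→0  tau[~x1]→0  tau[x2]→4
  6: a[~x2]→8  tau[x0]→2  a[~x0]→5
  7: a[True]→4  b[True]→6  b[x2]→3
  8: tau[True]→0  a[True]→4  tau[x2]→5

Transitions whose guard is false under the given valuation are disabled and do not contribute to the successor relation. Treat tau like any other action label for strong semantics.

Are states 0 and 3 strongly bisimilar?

Refine partition for ~:
  π0 = {{0,1,2,3,4,5,6,7,8}}
  π1 = {{0,2,3,5},{1,4},{6},{7},{8}}
  π2 = {{0,3},{1,4},{2,5},{6},{7},{8}}
  π3 = {{0,3},{1,4},{2},{5},{6},{7},{8}}
7 equivalence class(es) (converged in 4)
[0]={0,3}  [3]={0,3}

Answer: BISIMILAR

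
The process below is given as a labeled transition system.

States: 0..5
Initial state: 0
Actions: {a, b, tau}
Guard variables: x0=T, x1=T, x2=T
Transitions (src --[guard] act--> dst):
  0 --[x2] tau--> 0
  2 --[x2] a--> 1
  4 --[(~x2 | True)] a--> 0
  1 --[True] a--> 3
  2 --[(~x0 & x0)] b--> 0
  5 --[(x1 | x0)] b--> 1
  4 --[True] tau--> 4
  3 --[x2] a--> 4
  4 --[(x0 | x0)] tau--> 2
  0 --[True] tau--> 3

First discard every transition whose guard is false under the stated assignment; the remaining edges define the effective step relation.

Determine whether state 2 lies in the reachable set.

9 transition(s) survive guard evaluation.
depth 0: {0}
depth 1: {3}  total {0,3}
depth 2: {4}  total {0,3,4}
depth 3: {2}  total {0,2,3,4}
depth 4: {1}  total {0,1,2,3,4}
Reach set: {0,1,2,3,4}
trace reaching 2: tau·a·tau

Answer: REACHABLE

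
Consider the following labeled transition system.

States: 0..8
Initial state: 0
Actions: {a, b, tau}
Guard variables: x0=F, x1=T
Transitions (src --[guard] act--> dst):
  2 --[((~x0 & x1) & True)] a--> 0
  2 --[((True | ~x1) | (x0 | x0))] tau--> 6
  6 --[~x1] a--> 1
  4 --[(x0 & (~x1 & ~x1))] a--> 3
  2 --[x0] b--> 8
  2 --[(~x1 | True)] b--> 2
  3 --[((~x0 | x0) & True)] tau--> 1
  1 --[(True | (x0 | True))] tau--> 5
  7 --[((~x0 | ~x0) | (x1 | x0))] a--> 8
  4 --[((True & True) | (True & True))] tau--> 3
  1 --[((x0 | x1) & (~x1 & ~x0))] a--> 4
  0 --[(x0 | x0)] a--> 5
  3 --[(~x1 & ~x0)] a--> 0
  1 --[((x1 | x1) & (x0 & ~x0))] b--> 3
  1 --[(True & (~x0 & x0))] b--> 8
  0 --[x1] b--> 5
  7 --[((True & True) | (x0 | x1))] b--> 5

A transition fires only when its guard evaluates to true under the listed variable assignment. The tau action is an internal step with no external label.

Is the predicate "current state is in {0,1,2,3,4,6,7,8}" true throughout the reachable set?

Inv-set: {0,1,2,3,4,6,7,8}
Reach set: {0,5}
  0: safe
  5: ✗ unsafe
counterexample path to 5: b

Answer: INVARIANT VIOLATED at state 5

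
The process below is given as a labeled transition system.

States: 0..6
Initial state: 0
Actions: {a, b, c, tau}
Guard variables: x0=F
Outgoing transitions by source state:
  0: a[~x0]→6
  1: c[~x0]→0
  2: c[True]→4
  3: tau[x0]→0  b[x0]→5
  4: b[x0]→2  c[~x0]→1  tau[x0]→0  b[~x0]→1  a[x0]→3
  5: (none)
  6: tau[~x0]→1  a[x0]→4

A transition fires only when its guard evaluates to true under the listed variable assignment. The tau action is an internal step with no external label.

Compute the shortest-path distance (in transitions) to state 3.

Breadth-first toward 3:
  depth 0: {0}
  depth 1: {6}
  depth 2: {1}
3 never appears.

Answer: UNREACHABLE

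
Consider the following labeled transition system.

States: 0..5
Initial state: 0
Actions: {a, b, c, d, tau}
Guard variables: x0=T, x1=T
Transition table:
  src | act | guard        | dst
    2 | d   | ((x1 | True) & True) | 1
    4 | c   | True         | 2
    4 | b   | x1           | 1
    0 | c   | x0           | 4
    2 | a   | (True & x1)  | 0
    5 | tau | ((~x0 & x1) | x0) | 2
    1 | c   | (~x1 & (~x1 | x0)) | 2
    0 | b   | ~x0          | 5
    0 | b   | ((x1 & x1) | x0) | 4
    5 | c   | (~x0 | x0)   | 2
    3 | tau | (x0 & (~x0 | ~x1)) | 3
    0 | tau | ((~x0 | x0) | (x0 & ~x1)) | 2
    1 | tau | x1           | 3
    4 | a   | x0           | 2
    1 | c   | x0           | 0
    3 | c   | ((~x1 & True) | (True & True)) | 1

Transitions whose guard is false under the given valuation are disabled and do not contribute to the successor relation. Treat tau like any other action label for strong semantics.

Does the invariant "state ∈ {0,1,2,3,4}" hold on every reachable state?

Safe = {0,1,2,3,4}
Reach set: {0,1,2,3,4}
  0: safe
  1: safe
  2: safe
  3: safe
  4: safe

Answer: INVARIANT HOLDS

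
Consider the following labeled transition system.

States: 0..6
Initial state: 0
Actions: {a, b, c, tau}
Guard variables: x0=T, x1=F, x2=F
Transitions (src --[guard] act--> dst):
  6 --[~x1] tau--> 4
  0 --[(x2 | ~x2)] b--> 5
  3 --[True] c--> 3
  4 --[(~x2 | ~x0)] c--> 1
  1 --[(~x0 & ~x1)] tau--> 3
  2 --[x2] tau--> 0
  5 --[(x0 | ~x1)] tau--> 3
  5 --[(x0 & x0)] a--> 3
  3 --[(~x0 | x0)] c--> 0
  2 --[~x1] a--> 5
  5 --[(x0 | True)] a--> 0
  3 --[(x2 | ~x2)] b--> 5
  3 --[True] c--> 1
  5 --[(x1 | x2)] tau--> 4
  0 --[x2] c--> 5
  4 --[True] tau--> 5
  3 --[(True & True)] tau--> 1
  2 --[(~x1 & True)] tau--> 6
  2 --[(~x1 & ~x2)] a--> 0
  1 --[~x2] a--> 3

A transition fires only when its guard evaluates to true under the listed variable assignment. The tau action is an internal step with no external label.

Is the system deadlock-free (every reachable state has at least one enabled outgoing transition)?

Reach set: {0,1,3,5}
  0: b→5  [1 exit(s)]
  1: a→3  [1 exit(s)]
  3: b→5  c→0  c→1  c→3  tau→1  [5 exit(s)]
  5: a→0  a→3  tau→3  [3 exit(s)]

Answer: DEADLOCK-FREE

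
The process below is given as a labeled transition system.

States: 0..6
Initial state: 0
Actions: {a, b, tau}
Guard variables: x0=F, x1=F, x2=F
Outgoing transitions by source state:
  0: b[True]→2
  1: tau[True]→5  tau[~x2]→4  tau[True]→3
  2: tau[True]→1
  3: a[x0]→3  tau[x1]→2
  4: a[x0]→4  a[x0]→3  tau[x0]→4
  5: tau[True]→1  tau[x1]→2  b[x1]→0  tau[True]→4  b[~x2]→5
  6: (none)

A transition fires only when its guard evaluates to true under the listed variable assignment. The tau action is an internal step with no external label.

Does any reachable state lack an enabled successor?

R = {0,1,2,3,4,5}
  0: b→2  [1 exit(s)]
  1: tau→3  tau→4  tau→5  [3 exit(s)]
  2: tau→1  [1 exit(s)]
  3: ∅  [deadlock]
  4: ∅  [deadlock]
  5: b→5  tau→1  tau→4  [3 exit(s)]
witness 3: b·tau·tau

Answer: DEADLOCK at state 3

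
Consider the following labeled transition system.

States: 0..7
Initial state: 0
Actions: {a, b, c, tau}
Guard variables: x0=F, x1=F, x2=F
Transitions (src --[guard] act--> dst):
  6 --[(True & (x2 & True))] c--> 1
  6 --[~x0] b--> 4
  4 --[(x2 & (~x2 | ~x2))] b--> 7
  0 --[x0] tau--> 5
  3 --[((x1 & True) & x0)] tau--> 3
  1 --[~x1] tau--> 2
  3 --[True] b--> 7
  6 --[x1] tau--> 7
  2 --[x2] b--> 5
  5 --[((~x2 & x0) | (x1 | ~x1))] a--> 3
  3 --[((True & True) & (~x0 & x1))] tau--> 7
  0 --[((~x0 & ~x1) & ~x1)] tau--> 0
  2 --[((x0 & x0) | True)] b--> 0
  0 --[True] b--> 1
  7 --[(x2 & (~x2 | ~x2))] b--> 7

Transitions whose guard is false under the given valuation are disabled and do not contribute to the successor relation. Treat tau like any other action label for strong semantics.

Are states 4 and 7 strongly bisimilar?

Answer: BISIMILAR

Working:
Refine partition for ~:
  P[0] = {{0,1,2,3,4,5,6,7}}
  P[1] = {{0},{1},{2,3,6},{4,7},{5}}
  P[2] = {{0},{1},{2},{3,6},{4,7},{5}}
Fixed point at round 3; 6 class(es).
4∈{4,7}, 7∈{4,7}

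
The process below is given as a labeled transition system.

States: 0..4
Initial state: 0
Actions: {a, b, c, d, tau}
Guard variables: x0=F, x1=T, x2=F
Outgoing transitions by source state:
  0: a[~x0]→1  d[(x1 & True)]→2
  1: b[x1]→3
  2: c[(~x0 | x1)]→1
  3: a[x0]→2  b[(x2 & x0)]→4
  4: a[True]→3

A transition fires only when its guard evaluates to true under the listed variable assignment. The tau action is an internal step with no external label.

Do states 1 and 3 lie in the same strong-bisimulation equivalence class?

Answer: NOT BISIMILAR

Analysis:
Refine partition for ~:
  π0 = {{0,1,2,3,4}}
  π1 = {{0},{1},{2},{3},{4}}
5 equivalence class(es) (converged in 2)
class of 1: {1}; class of 3: {3}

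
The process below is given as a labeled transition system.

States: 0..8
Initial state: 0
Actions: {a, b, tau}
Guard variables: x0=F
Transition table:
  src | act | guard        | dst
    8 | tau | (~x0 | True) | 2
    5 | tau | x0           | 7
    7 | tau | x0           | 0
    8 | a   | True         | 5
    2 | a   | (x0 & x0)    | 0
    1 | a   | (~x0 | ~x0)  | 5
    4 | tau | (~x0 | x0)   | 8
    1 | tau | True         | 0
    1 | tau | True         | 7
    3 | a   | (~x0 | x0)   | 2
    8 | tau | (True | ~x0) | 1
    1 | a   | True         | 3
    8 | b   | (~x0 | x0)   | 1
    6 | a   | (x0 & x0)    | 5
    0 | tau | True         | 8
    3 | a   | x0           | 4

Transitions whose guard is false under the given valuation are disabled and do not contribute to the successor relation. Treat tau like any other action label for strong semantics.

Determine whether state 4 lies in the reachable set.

Answer: UNREACHABLE

Trace:
Guard filter leaves 11 enabled edge(s).
L0 = {0}
L1 = {8}  total {0,8}
L2 = {1,2,5}  total {0,1,2,5,8}
L3 = {3,7}  total {0,1,2,3,5,7,8}
R = {0,1,2,3,5,7,8}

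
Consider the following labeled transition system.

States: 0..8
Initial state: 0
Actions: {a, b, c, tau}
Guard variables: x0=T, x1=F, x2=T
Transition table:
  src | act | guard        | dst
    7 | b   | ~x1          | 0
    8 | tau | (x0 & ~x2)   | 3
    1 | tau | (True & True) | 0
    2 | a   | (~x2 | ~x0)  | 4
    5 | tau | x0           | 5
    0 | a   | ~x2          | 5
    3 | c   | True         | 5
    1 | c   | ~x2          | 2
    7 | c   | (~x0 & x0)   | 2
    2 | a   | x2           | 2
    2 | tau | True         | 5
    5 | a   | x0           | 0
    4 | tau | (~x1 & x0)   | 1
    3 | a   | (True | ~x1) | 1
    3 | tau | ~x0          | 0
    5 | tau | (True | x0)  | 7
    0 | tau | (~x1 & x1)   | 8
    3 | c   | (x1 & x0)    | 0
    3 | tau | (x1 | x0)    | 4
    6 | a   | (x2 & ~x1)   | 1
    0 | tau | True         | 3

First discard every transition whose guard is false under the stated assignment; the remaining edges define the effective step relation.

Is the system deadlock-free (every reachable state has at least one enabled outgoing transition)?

R = {0,1,3,4,5,7}
  0: tau→3  [deg 1]
  1: tau→0  [deg 1]
  3: a→1  c→5  tau→4  [deg 3]
  4: tau→1  [deg 1]
  5: a→0  tau→5  tau→7  [deg 3]
  7: b→0  [deg 1]

Answer: DEADLOCK-FREE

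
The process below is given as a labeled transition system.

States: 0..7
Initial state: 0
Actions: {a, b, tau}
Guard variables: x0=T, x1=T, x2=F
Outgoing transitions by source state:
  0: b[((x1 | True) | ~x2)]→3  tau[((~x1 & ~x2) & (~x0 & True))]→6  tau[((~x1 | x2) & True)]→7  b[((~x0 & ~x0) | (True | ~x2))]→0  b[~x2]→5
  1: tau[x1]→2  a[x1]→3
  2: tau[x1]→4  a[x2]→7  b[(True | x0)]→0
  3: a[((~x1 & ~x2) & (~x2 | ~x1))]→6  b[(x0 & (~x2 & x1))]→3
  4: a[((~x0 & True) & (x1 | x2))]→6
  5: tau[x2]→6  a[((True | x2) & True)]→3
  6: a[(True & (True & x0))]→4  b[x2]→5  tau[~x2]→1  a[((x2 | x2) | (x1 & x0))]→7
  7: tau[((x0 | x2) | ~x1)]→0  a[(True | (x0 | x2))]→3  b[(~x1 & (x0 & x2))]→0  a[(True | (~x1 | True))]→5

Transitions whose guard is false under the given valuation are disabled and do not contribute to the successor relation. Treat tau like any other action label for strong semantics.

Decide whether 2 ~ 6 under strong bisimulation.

Compute ~ classes (split until stable):
  round 0: {{0,1,2,3,4,5,6,7}}
  round 1: {{0,3},{1,6,7},{2},{4},{5}}
  round 2: {{0},{1},{2},{3},{4},{5},{6},{7}}
8 equivalence class(es) (converged in 3)
2∈{2}, 6∈{6}

Answer: NOT BISIMILAR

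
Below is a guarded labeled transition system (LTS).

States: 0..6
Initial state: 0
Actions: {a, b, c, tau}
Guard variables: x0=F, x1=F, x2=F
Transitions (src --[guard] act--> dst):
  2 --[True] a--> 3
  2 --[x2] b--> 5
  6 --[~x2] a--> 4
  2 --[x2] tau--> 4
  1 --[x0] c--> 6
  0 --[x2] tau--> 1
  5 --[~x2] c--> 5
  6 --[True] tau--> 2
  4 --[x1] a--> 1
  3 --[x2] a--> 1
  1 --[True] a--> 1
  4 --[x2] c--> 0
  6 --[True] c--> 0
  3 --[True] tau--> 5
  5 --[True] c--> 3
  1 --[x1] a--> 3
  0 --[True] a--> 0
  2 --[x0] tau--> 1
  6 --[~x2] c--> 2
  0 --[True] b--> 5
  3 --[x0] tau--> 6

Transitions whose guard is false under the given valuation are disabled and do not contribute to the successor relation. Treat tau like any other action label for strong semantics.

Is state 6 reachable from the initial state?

11 transition(s) survive guard evaluation.
depth 0: {0}
depth 1: {5}  total {0,5}
depth 2: {3}  total {0,3,5}
R = {0,3,5}

Answer: UNREACHABLE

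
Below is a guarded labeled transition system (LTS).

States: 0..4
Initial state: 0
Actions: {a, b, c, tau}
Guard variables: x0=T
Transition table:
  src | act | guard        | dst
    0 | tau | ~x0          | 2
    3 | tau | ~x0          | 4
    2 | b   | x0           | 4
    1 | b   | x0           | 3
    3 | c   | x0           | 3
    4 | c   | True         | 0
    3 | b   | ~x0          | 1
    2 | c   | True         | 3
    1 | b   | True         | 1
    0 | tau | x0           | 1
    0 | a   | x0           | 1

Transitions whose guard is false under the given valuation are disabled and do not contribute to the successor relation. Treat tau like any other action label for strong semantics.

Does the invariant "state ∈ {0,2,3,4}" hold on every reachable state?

Inv-set: {0,2,3,4}
Reachable = {0,1,3}
  0: safe
  1: ✗ unsafe
  3: safe
witness against invariant: tau → 1

Answer: INVARIANT VIOLATED at state 1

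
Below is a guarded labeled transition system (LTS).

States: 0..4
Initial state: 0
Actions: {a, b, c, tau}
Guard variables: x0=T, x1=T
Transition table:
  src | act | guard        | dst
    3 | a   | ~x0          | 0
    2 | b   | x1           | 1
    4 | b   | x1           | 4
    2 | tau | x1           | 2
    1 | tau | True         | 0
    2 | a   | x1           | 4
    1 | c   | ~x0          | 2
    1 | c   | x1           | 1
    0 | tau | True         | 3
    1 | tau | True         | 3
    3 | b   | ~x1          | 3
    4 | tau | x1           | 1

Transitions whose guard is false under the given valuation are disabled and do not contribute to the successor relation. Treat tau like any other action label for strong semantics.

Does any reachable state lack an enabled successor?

Reach set: {0,3}
  0: tau→3  [1 out]
  3: ∅  [deadlock]
witness 3: tau

Answer: DEADLOCK at state 3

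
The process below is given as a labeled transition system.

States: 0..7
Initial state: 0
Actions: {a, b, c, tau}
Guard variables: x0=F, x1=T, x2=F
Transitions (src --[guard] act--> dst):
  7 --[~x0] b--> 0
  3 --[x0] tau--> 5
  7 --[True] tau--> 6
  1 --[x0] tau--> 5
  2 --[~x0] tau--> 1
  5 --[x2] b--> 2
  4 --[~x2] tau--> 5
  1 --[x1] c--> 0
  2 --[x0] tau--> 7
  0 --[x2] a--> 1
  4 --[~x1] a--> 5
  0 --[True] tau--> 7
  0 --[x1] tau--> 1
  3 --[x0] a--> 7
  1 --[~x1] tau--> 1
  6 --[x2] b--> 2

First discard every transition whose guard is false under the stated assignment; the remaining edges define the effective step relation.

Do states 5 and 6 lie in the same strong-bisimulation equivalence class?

Refine partition for ~:
  π0 = {{0,1,2,3,4,5,6,7}}
  π1 = {{0,2,4},{1},{3,5,6},{7}}
  π2 = {{0},{1},{2},{3,5,6},{4},{7}}
Fixed point at round 3; 6 class(es).
5∈{3,5,6}, 6∈{3,5,6}

Answer: BISIMILAR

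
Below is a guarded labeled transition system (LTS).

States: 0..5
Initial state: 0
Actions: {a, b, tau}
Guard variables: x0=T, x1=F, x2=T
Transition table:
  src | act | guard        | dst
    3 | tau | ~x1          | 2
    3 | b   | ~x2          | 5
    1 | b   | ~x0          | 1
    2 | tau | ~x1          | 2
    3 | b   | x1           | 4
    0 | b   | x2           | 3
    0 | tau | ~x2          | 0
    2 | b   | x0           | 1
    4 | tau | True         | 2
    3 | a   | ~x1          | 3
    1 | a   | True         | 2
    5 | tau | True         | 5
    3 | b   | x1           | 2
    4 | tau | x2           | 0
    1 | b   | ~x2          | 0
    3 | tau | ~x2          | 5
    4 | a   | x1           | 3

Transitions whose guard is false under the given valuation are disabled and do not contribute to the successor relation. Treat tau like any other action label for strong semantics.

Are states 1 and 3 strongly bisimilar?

Answer: NOT BISIMILAR

Analysis:
Compute ~ classes (split until stable):
  round 0: {{0,1,2,3,4,5}}
  round 1: {{0},{1},{2},{3},{4,5}}
  round 2: {{0},{1},{2},{3},{4},{5}}
6 equivalence class(es) (converged in 3)
class of 1: {1}; class of 3: {3}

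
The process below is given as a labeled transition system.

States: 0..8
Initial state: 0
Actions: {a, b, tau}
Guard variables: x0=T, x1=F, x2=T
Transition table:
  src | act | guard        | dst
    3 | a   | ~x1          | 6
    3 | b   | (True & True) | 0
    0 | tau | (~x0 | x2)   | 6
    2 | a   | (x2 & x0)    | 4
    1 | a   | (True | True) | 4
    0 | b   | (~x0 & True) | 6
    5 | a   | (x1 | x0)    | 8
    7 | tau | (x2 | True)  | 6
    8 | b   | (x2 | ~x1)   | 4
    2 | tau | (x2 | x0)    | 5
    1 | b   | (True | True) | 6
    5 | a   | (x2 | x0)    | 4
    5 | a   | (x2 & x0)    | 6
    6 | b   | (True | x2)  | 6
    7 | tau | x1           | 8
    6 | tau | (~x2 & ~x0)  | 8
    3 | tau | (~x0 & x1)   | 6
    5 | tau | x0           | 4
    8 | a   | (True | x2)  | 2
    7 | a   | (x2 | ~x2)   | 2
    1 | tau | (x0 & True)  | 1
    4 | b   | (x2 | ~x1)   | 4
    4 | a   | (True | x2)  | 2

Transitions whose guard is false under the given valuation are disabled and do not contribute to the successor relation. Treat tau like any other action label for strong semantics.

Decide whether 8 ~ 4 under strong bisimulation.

Answer: BISIMILAR

Analysis:
Refine partition for ~:
  P[0] = {{0,1,2,3,4,5,6,7,8}}
  P[1] = {{0},{1},{2,5,7},{3,4,8},{6}}
  P[2] = {{0},{1},{2},{3},{4,8},{5},{6},{7}}
Fixed point at round 3; 8 class(es).
[8]={4,8}  [4]={4,8}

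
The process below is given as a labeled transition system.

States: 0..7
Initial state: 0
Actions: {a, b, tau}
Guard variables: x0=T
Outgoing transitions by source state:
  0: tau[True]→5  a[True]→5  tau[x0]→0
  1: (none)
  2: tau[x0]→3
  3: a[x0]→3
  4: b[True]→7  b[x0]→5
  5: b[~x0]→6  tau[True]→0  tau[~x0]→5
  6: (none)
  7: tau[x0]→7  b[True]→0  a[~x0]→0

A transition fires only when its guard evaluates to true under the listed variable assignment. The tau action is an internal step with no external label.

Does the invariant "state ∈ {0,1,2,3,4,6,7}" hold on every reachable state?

Answer: INVARIANT VIOLATED at state 5

Analysis:
Inv-set: {0,1,2,3,4,6,7}
Reach set: {0,5}
  0: ✓
  5: ✗ unsafe
counterexample path to 5: tau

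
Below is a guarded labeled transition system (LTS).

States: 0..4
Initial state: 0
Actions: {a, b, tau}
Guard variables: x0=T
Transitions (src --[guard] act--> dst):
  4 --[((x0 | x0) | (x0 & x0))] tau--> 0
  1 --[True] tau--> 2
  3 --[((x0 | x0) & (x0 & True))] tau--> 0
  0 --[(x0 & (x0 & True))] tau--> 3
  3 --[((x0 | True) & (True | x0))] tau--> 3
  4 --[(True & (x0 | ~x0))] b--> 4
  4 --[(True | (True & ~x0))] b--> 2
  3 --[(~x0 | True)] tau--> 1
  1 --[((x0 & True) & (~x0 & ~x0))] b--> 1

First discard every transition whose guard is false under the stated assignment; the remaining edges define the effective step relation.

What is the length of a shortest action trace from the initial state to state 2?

BFS to 2:
  Layer 0: {0}
  Layer 1: {3}
  Layer 2: {1}
  Layer 3: {2}
depth(2)=3, e.g. tau·tau·tau

Answer: 3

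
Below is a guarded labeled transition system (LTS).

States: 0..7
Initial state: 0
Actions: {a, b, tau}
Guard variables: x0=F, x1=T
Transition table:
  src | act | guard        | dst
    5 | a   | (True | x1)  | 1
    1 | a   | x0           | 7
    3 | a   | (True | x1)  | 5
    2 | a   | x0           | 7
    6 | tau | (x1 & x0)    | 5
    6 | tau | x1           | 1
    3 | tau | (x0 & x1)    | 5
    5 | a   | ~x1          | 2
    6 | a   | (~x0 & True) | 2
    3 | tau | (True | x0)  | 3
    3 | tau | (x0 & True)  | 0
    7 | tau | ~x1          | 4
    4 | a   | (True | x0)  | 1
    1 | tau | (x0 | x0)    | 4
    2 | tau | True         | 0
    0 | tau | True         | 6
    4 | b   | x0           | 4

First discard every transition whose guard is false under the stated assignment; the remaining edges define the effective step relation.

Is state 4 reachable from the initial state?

Answer: UNREACHABLE

Working:
8 transition(s) survive guard evaluation.
depth 0: {0}
depth 1: {6}  total {0,6}
depth 2: {1,2}  total {0,1,2,6}
Reachable = {0,1,2,6}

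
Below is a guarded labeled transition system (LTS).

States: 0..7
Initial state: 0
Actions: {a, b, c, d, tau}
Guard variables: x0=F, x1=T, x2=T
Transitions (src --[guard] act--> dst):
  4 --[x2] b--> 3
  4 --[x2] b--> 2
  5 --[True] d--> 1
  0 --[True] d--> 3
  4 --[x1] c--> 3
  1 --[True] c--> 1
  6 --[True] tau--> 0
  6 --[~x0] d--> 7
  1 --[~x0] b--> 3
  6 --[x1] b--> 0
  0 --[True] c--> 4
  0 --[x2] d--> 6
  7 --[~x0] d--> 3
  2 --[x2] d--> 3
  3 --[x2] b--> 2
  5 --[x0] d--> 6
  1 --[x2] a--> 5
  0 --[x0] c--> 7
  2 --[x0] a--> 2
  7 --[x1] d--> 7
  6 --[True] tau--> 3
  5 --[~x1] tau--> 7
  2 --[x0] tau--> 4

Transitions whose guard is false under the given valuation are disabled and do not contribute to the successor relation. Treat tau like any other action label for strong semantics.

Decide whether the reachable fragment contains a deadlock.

Answer: DEADLOCK-FREE

Analysis:
R = {0,2,3,4,6,7}
  0: c→4  d→3  d→6  [deg 3]
  2: d→3  [deg 1]
  3: b→2  [deg 1]
  4: b→2  b→3  c→3  [deg 3]
  6: b→0  d→7  tau→0  tau→3  [deg 4]
  7: d→3  d→7  [deg 2]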